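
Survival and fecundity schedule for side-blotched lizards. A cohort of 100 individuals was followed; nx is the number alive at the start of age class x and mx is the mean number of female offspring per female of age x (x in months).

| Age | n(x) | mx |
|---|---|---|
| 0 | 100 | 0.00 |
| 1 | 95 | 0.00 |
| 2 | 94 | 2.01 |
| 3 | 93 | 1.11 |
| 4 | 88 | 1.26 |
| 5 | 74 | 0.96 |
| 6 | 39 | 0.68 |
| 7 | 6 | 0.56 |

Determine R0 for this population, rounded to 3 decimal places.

lx = nx/n0 = nx/100: 1, 0.95, 0.94, 0.93, 0.88, 0.74, 0.39, 0.06
lx·mx by age: 0, 0, 1.8894, 1.0323, 1.1088, 0.7104, 0.2652, 0.0336
R0 = Σ lx·mx = 5.0397 → 5.040

5.040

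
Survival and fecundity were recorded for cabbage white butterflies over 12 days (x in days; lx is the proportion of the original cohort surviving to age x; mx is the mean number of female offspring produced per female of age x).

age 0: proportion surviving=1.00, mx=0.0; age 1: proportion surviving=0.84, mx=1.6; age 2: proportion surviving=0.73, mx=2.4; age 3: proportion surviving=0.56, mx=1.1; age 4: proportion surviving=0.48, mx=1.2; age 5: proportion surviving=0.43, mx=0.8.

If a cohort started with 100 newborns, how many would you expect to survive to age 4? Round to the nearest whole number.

Expected survivors = N0 · l_4 = 100 × 0.48 = 48 → 48

48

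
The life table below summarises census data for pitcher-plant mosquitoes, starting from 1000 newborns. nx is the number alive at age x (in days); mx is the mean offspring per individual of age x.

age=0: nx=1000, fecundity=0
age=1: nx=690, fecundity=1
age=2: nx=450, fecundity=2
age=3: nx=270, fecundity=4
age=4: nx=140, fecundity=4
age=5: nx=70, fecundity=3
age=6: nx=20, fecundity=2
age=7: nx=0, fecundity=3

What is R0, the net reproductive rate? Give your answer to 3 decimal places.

lx = nx/n0 = nx/1000: 1, 0.69, 0.45, 0.27, 0.14, 0.07, 0.02, 0
lx·mx by age: 0, 0.69, 0.9, 1.08, 0.56, 0.21, 0.04, 0
R0 = Σ lx·mx = 3.48 → 3.480

3.480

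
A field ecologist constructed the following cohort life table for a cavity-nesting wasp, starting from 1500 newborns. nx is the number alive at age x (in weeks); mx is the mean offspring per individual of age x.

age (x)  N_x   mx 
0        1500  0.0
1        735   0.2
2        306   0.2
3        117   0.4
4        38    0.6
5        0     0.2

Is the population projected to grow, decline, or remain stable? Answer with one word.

lx = nx/n0 = nx/1500: 1, 0.49, 0.204, 0.078, 0.02533…, 0
R0 = Σ lx·mx = 0 + 0.098 + 0.0408 + 0.0312 + 0.0152… + 0 = 0.1852…
R0 < 1, so the population is declining.

declining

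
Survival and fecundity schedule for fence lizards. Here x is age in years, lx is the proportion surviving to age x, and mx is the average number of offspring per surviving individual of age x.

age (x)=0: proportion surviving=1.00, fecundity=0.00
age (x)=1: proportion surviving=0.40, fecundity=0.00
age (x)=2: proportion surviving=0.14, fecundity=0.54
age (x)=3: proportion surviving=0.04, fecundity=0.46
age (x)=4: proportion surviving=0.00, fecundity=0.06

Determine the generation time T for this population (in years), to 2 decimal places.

2.20

lx·mx: 0, 0, 0.0756, 0.0184, 0 → R0 = 0.094
x·lx·mx: 0, 0, 0.1512, 0.0552, 0 → Σ = 0.2064
T = 0.2064 / 0.094 = 2.195745… → 2.20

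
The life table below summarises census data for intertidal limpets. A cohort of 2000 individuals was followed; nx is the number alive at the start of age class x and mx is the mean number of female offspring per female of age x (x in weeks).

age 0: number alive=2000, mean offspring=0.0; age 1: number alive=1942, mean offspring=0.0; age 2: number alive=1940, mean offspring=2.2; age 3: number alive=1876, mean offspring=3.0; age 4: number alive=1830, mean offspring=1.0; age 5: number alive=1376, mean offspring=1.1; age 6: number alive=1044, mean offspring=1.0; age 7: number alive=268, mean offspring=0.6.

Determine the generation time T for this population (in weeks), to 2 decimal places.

lx = nx/n0 = nx/2000: 1, 0.971, 0.97, 0.938, 0.915, 0.688, 0.522, 0.134
lx·mx: 0, 0, 2.134, 2.814, 0.915, 0.7568, 0.522, 0.0804 → R0 = 7.2222
x·lx·mx: 0, 0, 4.268, 8.442, 3.66, 3.784, 3.132, 0.5628 → Σ = 23.8488
T = 23.8488 / 7.2222 = 3.302152… → 3.30

3.30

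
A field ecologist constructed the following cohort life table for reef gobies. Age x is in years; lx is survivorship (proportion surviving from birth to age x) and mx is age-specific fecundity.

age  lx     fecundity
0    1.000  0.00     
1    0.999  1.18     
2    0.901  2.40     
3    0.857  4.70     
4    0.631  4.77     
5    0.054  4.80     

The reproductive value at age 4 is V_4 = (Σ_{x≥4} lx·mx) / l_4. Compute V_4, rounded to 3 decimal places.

5.181

lx·mx for x ≥ 4: 3.00987, 0.2592 → sum = 3.26907
V_4 = 3.26907 / l_4 = 3.26907 / 0.631 = 5.180777… → 5.181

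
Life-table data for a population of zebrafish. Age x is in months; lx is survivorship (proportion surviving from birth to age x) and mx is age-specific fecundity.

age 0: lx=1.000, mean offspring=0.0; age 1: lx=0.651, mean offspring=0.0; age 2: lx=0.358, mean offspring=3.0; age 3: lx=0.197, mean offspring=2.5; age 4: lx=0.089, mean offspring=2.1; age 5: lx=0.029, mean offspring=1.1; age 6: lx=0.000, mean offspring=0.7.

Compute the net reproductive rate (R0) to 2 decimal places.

lx·mx by age: 0, 0, 1.074, 0.4925, 0.1869, 0.0319, 0
R0 = Σ lx·mx = 1.7853 → 1.79

1.79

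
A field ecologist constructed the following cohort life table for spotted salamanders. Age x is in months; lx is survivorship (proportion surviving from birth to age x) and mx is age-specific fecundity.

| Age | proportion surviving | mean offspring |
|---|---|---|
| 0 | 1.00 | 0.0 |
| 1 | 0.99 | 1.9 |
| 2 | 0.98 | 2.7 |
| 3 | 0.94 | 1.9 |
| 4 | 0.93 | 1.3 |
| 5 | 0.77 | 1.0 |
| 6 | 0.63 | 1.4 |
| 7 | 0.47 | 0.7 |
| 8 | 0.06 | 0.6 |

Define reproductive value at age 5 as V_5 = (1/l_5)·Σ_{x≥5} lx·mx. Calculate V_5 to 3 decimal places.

lx·mx for x ≥ 5: 0.77, 0.882, 0.329, 0.036 → sum = 2.017
V_5 = 2.017 / l_5 = 2.017 / 0.77 = 2.619481… → 2.619

2.619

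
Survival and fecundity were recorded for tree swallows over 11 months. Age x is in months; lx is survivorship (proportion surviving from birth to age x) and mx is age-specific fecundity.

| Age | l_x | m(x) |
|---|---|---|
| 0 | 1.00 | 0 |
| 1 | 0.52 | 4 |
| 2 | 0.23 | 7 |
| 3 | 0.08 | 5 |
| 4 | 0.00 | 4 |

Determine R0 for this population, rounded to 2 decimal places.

4.09

lx·mx by age: 0, 2.08, 1.61, 0.4, 0
R0 = Σ lx·mx = 4.09 → 4.09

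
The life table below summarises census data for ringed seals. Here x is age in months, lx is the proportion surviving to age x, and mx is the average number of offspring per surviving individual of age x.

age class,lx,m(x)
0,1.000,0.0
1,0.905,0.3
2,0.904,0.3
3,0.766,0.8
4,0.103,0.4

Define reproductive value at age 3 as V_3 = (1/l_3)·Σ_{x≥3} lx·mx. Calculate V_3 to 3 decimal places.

lx·mx for x ≥ 3: 0.6128, 0.0412 → sum = 0.654
V_3 = 0.654 / l_3 = 0.654 / 0.766 = 0.853786… → 0.854

0.854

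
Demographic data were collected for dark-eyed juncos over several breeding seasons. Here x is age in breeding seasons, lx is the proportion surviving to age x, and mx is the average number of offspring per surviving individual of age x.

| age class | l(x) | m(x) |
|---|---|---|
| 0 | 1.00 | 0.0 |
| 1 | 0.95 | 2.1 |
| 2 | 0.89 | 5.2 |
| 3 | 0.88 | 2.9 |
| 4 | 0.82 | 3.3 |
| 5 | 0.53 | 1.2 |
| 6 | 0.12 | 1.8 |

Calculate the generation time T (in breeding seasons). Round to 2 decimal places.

lx·mx: 0, 1.995, 4.628, 2.552, 2.706, 0.636, 0.216 → R0 = 12.733
x·lx·mx: 0, 1.995, 9.256, 7.656, 10.824, 3.18, 1.296 → Σ = 34.207
T = 34.207 / 12.733 = 2.686484… → 2.69

2.69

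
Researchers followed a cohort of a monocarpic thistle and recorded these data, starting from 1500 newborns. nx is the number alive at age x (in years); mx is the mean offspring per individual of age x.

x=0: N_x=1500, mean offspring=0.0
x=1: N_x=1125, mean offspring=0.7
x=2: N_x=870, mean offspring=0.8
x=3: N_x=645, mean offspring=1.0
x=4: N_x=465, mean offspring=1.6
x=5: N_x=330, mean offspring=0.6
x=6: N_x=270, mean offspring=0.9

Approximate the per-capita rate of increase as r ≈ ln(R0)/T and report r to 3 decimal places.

0.275

lx = nx/n0 = nx/1500: 1, 0.75, 0.58, 0.43, 0.31, 0.22, 0.18
R0 = Σ lx·mx = 0 + 0.525 + 0.464 + 0.43 + 0.496 + 0.132 + 0.162 = 2.209
Σ x·lx·mx = 6.359; T = 6.359/2.209 = 2.87868…
r ≈ ln(R0)/T = ln(2.209)/2.87868… = 0.27531… → 0.275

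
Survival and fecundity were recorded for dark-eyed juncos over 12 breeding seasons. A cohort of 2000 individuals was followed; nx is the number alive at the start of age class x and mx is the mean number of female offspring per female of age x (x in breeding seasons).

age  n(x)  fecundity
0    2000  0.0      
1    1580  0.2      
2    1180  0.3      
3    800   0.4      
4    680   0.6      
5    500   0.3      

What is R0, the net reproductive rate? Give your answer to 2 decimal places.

0.77

lx = nx/n0 = nx/2000: 1, 0.79, 0.59, 0.4, 0.34, 0.25
lx·mx by age: 0, 0.158, 0.177, 0.16, 0.204, 0.075
R0 = Σ lx·mx = 0.774 → 0.77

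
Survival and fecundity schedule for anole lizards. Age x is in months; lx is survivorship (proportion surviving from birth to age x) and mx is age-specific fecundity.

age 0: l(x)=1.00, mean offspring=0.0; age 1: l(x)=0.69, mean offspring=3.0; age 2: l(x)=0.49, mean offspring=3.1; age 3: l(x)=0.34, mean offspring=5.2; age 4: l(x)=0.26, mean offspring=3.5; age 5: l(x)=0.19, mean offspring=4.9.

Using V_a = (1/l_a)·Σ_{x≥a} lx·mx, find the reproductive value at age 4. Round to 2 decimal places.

7.08

lx·mx for x ≥ 4: 0.91, 0.931 → sum = 1.841
V_4 = 1.841 / l_4 = 1.841 / 0.26 = 7.080769… → 7.08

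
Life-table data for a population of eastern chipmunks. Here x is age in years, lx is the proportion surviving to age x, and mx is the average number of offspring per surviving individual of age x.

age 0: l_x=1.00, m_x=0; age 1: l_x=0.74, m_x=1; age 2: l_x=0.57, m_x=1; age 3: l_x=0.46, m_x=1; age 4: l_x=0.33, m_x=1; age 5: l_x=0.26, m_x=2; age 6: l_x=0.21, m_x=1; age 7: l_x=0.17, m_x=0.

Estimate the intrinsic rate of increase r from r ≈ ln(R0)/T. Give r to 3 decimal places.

0.349

R0 = Σ lx·mx = 0 + 0.74 + 0.57 + 0.46 + 0.33 + 0.52 + 0.21 + 0 = 2.83
Σ x·lx·mx = 8.44; T = 8.44/2.83 = 2.98233…
r ≈ ln(R0)/T = ln(2.83)/2.98233… = 0.34881… → 0.349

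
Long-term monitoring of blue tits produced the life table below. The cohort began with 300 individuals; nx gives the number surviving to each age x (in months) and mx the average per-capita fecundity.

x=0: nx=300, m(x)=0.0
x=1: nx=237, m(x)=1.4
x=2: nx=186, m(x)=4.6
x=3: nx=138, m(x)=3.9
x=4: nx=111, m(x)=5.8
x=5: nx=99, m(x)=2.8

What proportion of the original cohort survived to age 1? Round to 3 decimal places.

0.790

l_1 = n_1/n_0 = 237/300 = 0.79 → 0.790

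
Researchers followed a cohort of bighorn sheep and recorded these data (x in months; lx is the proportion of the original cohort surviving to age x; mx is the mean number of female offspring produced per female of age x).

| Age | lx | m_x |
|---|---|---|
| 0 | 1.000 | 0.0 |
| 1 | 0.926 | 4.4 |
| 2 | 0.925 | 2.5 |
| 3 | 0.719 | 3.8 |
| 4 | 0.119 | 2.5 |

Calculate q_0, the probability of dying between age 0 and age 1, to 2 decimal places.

q_0 = (l_0 − l_1) / l_0 = (1 − 0.926) / 1
     = 0.074 / 1 = 0.074 → 0.07

0.07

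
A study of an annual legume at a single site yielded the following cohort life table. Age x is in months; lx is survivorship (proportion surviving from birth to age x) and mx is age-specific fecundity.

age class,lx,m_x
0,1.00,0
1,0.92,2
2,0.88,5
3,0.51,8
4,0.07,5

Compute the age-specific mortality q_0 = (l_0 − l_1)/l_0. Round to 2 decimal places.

0.08

q_0 = (l_0 − l_1) / l_0 = (1 − 0.92) / 1
     = 0.08 / 1 = 0.08 → 0.08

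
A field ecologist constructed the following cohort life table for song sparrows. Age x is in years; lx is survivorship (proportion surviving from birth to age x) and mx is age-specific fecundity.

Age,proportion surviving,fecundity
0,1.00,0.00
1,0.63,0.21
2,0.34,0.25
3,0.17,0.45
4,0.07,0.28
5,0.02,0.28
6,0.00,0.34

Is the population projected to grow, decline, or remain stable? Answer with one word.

R0 = Σ lx·mx = 0 + 0.1323 + 0.085 + 0.0765 + 0.0196 + 0.0056 + 0 = 0.319
R0 < 1, so the population is declining.

declining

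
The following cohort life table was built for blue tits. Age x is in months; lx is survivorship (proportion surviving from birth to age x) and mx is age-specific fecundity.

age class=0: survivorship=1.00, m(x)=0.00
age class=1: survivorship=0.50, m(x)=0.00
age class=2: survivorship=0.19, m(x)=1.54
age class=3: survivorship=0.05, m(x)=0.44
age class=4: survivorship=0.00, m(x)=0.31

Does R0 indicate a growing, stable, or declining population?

R0 = Σ lx·mx = 0 + 0 + 0.2926 + 0.022 + 0 = 0.3146
R0 < 1, so the population is declining.

declining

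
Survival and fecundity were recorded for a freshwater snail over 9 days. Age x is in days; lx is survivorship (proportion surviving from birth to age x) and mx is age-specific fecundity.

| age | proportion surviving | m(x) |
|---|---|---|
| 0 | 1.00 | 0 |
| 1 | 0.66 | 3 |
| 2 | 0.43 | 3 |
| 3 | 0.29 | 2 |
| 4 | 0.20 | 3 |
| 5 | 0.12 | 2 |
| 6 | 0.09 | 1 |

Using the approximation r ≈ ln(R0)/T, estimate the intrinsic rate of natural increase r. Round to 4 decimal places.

0.7163

R0 = Σ lx·mx = 0 + 1.98 + 1.29 + 0.58 + 0.6 + 0.24 + 0.09 = 4.78
Σ x·lx·mx = 10.44; T = 10.44/4.78 = 2.1841…
r ≈ ln(R0)/T = ln(4.78)/2.1841… = 0.716286… → 0.7163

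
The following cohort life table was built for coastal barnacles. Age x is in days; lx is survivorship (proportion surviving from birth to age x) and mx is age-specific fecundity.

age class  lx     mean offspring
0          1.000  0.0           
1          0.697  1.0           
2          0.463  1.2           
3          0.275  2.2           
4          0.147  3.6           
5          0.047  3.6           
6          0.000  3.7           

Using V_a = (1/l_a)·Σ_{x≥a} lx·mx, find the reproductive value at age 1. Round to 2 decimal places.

lx·mx for x ≥ 1: 0.697, 0.5556, 0.605, 0.5292, 0.1692, 0 → sum = 2.556
V_1 = 2.556 / l_1 = 2.556 / 0.697 = 3.667145… → 3.67

3.67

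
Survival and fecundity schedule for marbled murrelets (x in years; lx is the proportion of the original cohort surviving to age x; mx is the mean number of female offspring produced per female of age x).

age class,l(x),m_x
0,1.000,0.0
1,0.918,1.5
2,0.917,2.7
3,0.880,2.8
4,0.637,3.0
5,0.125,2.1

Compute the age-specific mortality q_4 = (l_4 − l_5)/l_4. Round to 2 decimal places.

0.80

q_4 = (l_4 − l_5) / l_4 = (0.637 − 0.125) / 0.637
     = 0.512 / 0.637 = 0.803768… → 0.80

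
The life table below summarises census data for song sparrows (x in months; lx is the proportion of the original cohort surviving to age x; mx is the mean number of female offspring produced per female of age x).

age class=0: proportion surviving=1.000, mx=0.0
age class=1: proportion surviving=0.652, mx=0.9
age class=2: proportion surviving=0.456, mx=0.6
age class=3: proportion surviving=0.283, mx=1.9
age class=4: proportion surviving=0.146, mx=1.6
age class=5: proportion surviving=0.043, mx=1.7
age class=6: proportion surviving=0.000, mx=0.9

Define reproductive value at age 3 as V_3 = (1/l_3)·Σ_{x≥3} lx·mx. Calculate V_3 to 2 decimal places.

lx·mx for x ≥ 3: 0.5377, 0.2336, 0.0731, 0 → sum = 0.8444
V_3 = 0.8444 / l_3 = 0.8444 / 0.283 = 2.983746… → 2.98

2.98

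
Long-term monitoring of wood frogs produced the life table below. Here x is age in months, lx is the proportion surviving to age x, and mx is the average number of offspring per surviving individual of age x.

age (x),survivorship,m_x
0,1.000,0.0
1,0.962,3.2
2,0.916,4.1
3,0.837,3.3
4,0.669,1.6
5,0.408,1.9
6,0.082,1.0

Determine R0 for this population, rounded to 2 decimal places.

lx·mx by age: 0, 3.0784, 3.7556, 2.7621, 1.0704, 0.7752, 0.082
R0 = Σ lx·mx = 11.5237 → 11.52

11.52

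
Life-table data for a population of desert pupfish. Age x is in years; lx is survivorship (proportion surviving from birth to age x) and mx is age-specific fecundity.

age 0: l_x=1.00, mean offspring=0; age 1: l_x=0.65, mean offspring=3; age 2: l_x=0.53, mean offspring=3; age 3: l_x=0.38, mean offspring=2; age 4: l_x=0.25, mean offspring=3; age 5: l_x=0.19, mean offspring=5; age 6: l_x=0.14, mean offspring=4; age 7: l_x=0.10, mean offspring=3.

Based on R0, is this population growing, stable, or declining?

R0 = Σ lx·mx = 0 + 1.95 + 1.59 + 0.76 + 0.75 + 0.95 + 0.56 + 0.3 = 6.86
R0 > 1, so the population is growing.

growing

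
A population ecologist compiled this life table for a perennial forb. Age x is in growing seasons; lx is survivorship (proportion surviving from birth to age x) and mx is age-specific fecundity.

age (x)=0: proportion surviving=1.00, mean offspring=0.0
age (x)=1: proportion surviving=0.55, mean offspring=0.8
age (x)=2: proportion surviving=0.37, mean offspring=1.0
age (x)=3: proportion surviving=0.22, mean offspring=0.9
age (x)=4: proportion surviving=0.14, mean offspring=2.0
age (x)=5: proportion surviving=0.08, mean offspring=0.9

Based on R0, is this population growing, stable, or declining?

growing

R0 = Σ lx·mx = 0 + 0.44 + 0.37 + 0.198 + 0.28 + 0.072 = 1.36
R0 > 1, so the population is growing.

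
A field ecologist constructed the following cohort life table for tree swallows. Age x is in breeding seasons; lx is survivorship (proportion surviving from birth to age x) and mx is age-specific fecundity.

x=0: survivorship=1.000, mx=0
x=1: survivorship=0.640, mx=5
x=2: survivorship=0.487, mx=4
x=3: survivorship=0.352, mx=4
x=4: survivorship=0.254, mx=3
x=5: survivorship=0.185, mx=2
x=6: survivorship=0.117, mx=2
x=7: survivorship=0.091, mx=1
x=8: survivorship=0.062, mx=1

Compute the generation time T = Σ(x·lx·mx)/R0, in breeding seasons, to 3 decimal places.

lx·mx: 0, 3.2, 1.948, 1.408, 0.762, 0.37, 0.234, 0.091, 0.062 → R0 = 8.075
x·lx·mx: 0, 3.2, 3.896, 4.224, 3.048, 1.85, 1.404, 0.637, 0.496 → Σ = 18.755
T = 18.755 / 8.075 = 2.322601… → 2.323

2.323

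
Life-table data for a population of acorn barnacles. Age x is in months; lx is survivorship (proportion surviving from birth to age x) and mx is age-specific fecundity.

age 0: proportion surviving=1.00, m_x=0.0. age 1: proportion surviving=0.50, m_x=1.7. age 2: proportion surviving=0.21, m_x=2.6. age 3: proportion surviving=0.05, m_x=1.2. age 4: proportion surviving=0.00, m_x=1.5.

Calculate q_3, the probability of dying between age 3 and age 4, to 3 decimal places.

1.000

q_3 = (l_3 − l_4) / l_3 = (0.05 − 0) / 0.05
     = 0.05 / 0.05 = 1 → 1.000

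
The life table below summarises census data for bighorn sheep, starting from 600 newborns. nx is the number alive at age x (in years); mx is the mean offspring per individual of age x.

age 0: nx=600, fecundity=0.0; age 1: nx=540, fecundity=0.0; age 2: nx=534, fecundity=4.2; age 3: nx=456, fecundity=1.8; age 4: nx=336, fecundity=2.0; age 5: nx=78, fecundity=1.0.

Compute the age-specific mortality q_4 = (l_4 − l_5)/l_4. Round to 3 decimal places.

0.768

lx = nx/n0 = nx/600: 1, 0.9, 0.89, 0.76, 0.56, 0.13
q_4 = (l_4 − l_5) / l_4 = (0.56 − 0.13) / 0.56
     = 0.43 / 0.56 = 0.767857… → 0.768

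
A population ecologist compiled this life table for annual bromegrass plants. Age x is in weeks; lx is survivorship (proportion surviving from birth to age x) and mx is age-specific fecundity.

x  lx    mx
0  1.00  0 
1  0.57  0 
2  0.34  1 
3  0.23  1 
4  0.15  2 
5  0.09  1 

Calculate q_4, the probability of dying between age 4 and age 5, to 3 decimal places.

0.400

q_4 = (l_4 − l_5) / l_4 = (0.15 − 0.09) / 0.15
     = 0.06 / 0.15 = 0.4 → 0.400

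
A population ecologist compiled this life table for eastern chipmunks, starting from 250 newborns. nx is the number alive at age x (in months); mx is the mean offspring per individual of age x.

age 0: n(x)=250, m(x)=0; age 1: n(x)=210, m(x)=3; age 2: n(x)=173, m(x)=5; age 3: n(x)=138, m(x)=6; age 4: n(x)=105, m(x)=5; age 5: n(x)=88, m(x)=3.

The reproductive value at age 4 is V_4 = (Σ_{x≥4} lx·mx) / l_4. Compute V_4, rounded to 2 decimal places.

7.51

lx = nx/n0 = nx/250: 1, 0.84, 0.692, 0.552, 0.42, 0.352
lx·mx for x ≥ 4: 2.1, 1.056 → sum = 3.156
V_4 = 3.156 / l_4 = 3.156 / 0.42 = 7.514286… → 7.51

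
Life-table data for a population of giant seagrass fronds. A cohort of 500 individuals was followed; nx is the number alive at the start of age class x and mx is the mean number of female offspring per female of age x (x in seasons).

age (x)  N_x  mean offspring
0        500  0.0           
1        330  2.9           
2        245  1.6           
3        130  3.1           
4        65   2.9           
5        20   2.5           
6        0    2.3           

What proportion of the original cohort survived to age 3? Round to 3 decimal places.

l_3 = n_3/n_0 = 130/500 = 0.26 → 0.260

0.260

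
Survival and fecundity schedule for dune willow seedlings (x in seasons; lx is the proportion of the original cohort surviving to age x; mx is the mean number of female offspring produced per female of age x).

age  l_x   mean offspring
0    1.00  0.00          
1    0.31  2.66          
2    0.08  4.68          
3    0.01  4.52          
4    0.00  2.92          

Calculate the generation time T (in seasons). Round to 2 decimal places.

lx·mx: 0, 0.8246, 0.3744, 0.0452, 0 → R0 = 1.2442
x·lx·mx: 0, 0.8246, 0.7488, 0.1356, 0 → Σ = 1.709
T = 1.709 / 1.2442 = 1.373573… → 1.37

1.37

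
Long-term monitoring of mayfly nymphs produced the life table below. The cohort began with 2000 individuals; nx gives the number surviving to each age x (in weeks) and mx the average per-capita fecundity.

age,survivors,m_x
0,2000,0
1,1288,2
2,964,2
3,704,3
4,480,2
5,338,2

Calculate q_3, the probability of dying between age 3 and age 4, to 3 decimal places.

0.318

lx = nx/n0 = nx/2000: 1, 0.644, 0.482, 0.352, 0.24, 0.169
q_3 = (l_3 − l_4) / l_3 = (0.352 − 0.24) / 0.352
     = 0.112 / 0.352 = 0.318182… → 0.318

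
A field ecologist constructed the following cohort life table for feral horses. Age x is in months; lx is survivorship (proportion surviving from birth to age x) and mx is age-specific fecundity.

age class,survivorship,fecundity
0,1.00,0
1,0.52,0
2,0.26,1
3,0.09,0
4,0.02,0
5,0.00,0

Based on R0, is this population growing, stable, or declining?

R0 = Σ lx·mx = 0 + 0 + 0.26 + 0 + 0 + 0 = 0.26
R0 < 1, so the population is declining.

declining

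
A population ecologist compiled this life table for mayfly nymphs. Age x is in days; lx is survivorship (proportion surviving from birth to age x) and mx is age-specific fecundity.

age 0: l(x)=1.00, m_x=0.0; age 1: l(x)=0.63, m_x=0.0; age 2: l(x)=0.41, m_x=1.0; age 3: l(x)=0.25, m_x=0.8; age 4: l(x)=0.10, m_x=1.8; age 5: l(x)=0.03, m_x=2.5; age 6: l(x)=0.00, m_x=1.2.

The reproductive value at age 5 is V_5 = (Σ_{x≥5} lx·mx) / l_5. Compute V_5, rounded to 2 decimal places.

2.50

lx·mx for x ≥ 5: 0.075, 0 → sum = 0.075
V_5 = 0.075 / l_5 = 0.075 / 0.03 = 2.5 → 2.50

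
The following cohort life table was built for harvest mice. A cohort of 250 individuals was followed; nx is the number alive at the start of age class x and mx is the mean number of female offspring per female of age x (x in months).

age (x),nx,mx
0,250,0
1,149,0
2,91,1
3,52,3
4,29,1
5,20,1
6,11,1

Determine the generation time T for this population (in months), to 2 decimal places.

3.04

lx = nx/n0 = nx/250: 1, 0.596, 0.364, 0.208, 0.116, 0.08, 0.044
lx·mx: 0, 0, 0.364, 0.624, 0.116, 0.08, 0.044 → R0 = 1.228
x·lx·mx: 0, 0, 0.728, 1.872, 0.464, 0.4, 0.264 → Σ = 3.728
T = 3.728 / 1.228 = 3.035831… → 3.04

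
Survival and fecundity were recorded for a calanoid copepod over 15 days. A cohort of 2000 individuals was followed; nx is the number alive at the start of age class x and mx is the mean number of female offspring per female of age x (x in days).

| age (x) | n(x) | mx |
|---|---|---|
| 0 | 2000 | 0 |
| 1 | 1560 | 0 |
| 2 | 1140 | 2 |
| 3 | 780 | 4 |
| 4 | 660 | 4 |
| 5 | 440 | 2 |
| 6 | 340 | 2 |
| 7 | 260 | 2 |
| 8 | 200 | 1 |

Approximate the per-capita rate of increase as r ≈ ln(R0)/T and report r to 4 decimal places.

0.4433

lx = nx/n0 = nx/2000: 1, 0.78, 0.57, 0.39, 0.33, 0.22, 0.17, 0.13, 0.1
R0 = Σ lx·mx = 0 + 0 + 1.14 + 1.56 + 1.32 + 0.44 + 0.34 + 0.26 + 0.1 = 5.16
Σ x·lx·mx = 19.1; T = 19.1/5.16 = 3.70155…
r ≈ ln(R0)/T = ln(5.16)/3.70155… = 0.443311… → 0.4433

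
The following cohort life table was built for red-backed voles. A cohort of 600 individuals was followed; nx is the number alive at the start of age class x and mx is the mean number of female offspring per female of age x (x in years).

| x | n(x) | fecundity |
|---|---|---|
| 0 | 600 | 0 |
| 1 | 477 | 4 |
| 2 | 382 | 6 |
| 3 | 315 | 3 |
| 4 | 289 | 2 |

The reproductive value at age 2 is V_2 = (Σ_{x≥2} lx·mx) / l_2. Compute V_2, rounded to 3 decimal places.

lx = nx/n0 = nx/600: 1, 0.795, 0.63667…, 0.525, 0.48167…
lx·mx for x ≥ 2: 3.82…, 1.575, 0.963333… → sum = 6.358333…
V_2 = 6.358333… / l_2 = 6.358333… / 0.636667… = 9.986911… → 9.987

9.987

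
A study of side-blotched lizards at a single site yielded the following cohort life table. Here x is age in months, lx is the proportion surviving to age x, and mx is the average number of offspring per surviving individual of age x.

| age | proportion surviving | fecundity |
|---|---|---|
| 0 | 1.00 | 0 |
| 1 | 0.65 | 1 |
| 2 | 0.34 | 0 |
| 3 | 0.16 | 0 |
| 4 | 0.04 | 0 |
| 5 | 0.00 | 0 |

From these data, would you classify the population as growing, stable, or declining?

declining

R0 = Σ lx·mx = 0 + 0.65 + 0 + 0 + 0 + 0 = 0.65
R0 < 1, so the population is declining.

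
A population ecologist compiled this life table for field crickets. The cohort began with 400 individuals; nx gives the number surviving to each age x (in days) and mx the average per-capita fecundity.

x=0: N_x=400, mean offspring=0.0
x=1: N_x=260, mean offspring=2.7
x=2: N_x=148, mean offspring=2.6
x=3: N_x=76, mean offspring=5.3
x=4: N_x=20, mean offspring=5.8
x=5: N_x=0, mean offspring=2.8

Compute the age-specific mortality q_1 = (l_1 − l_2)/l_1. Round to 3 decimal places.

lx = nx/n0 = nx/400: 1, 0.65, 0.37, 0.19, 0.05, 0
q_1 = (l_1 − l_2) / l_1 = (0.65 − 0.37) / 0.65
     = 0.28 / 0.65 = 0.430769… → 0.431

0.431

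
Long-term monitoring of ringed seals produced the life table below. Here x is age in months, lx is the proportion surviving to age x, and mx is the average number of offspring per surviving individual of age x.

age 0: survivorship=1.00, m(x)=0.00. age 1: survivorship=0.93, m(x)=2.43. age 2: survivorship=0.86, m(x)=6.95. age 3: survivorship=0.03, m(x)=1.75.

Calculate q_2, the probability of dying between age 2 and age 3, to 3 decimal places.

q_2 = (l_2 − l_3) / l_2 = (0.86 − 0.03) / 0.86
     = 0.83 / 0.86 = 0.965116… → 0.965

0.965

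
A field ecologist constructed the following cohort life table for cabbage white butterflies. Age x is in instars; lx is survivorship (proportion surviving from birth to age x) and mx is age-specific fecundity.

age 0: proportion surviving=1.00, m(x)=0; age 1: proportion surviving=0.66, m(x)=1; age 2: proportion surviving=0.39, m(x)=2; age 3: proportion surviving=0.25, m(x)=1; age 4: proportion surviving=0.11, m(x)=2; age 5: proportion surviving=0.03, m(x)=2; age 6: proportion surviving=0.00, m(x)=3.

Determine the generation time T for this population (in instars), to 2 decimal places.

lx·mx: 0, 0.66, 0.78, 0.25, 0.22, 0.06, 0 → R0 = 1.97
x·lx·mx: 0, 0.66, 1.56, 0.75, 0.88, 0.3, 0 → Σ = 4.15
T = 4.15 / 1.97 = 2.106599… → 2.11

2.11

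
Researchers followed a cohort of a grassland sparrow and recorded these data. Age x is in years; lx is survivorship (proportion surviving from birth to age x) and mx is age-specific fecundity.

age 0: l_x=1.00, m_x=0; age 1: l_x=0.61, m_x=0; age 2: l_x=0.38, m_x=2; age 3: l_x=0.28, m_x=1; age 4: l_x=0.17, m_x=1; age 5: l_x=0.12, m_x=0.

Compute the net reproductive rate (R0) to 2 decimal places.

1.21

lx·mx by age: 0, 0, 0.76, 0.28, 0.17, 0
R0 = Σ lx·mx = 1.21 → 1.21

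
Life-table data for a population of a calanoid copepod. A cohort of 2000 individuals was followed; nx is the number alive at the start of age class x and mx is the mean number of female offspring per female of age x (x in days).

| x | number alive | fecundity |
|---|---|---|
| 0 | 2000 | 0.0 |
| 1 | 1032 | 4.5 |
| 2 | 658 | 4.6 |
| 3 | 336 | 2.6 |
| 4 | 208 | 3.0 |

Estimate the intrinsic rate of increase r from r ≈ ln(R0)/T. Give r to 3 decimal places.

0.883

lx = nx/n0 = nx/2000: 1, 0.516, 0.329, 0.168, 0.104
R0 = Σ lx·mx = 0 + 2.322 + 1.5134 + 0.4368 + 0.312 = 4.5842
Σ x·lx·mx = 7.9072; T = 7.9072/4.5842 = 1.72488…
r ≈ ln(R0)/T = ln(4.5842)/1.72488… = 0.88274… → 0.883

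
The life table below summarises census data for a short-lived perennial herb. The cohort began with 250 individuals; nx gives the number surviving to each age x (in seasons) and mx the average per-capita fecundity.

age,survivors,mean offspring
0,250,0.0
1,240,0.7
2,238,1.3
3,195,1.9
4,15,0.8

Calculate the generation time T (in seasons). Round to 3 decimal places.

2.263

lx = nx/n0 = nx/250: 1, 0.96, 0.952, 0.78, 0.06
lx·mx: 0, 0.672, 1.2376, 1.482, 0.048 → R0 = 3.4396
x·lx·mx: 0, 0.672, 2.4752, 4.446, 0.192 → Σ = 7.7852
T = 7.7852 / 3.4396 = 2.263403… → 2.263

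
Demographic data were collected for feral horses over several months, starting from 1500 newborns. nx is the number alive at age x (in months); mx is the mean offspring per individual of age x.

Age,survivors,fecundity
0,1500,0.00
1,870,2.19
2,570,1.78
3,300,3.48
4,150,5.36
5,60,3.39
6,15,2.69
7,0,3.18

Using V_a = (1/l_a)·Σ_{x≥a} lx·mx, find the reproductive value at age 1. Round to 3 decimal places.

lx = nx/n0 = nx/1500: 1, 0.58, 0.38, 0.2, 0.1, 0.04, 0.01, 0
lx·mx for x ≥ 1: 1.2702, 0.6764, 0.696, 0.536, 0.1356, 0.0269, 0 → sum = 3.3411
V_1 = 3.3411 / l_1 = 3.3411 / 0.58 = 5.760517… → 5.761

5.761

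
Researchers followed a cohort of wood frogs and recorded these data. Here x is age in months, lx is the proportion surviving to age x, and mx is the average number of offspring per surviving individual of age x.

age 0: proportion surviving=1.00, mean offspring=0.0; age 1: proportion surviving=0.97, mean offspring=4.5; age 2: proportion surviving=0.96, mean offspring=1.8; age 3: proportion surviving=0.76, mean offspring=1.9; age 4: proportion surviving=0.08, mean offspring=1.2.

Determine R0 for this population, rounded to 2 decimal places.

lx·mx by age: 0, 4.365, 1.728, 1.444, 0.096
R0 = Σ lx·mx = 7.633 → 7.63

7.63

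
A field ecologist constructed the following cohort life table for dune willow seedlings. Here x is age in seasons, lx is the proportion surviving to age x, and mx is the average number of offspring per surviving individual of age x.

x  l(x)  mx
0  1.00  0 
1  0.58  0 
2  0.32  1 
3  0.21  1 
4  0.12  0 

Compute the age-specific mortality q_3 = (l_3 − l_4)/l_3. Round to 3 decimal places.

0.429

q_3 = (l_3 − l_4) / l_3 = (0.21 − 0.12) / 0.21
     = 0.09 / 0.21 = 0.428571… → 0.429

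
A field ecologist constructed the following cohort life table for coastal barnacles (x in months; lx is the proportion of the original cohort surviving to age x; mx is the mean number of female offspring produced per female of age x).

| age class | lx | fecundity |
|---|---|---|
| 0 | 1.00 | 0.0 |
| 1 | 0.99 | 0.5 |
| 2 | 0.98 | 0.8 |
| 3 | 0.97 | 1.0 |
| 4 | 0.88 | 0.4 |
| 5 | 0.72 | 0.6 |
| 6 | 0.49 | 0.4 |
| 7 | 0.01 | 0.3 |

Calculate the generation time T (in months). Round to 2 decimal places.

lx·mx: 0, 0.495, 0.784, 0.97, 0.352, 0.432, 0.196, 0.003 → R0 = 3.232
x·lx·mx: 0, 0.495, 1.568, 2.91, 1.408, 2.16, 1.176, 0.021 → Σ = 9.738
T = 9.738 / 3.232 = 3.012995… → 3.01

3.01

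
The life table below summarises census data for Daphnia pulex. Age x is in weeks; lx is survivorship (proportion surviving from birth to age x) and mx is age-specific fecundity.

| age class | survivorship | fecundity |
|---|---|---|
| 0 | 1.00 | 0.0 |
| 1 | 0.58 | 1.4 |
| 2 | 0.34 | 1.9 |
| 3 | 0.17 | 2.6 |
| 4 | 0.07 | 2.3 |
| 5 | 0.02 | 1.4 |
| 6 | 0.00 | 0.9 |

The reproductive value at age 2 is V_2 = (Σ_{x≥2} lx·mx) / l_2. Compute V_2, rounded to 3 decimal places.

3.756

lx·mx for x ≥ 2: 0.646, 0.442, 0.161, 0.028, 0 → sum = 1.277
V_2 = 1.277 / l_2 = 1.277 / 0.34 = 3.755882… → 3.756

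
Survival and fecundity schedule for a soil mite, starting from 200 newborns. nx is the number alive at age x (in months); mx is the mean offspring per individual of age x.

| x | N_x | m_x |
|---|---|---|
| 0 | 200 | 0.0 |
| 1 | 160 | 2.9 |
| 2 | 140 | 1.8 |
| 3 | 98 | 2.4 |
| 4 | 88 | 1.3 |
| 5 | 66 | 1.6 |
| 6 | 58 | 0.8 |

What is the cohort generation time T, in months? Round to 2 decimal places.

2.41

lx = nx/n0 = nx/200: 1, 0.8, 0.7, 0.49, 0.44, 0.33, 0.29
lx·mx: 0, 2.32, 1.26, 1.176, 0.572, 0.528, 0.232 → R0 = 6.088
x·lx·mx: 0, 2.32, 2.52, 3.528, 2.288, 2.64, 1.392 → Σ = 14.688
T = 14.688 / 6.088 = 2.412615… → 2.41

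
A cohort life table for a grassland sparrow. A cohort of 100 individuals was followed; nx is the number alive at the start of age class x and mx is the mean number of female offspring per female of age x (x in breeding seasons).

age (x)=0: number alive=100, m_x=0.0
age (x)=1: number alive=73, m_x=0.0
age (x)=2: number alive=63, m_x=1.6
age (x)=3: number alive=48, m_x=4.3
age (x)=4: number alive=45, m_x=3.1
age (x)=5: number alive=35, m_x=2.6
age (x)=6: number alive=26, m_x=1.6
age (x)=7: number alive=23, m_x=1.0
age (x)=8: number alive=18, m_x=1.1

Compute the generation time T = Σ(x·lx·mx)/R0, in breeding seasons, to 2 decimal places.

lx = nx/n0 = nx/100: 1, 0.73, 0.63, 0.48, 0.45, 0.35, 0.26, 0.23, 0.18
lx·mx: 0, 0, 1.008, 2.064, 1.395, 0.91, 0.416, 0.23, 0.198 → R0 = 6.221
x·lx·mx: 0, 0, 2.016, 6.192, 5.58, 4.55, 2.496, 1.61, 1.584 → Σ = 24.028
T = 24.028 / 6.221 = 3.862402… → 3.86

3.86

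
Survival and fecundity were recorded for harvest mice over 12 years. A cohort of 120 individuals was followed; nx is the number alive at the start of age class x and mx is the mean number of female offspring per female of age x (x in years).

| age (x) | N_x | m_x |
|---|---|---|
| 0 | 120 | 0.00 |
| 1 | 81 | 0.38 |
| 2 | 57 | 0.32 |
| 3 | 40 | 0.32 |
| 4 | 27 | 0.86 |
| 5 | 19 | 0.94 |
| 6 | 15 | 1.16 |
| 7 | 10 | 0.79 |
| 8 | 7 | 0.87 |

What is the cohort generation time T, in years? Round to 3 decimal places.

lx = nx/n0 = nx/120: 1, 0.675, 0.475, 0.33333…, 0.225, 0.15833…, 0.125, 0.08333…, 0.05833…
lx·mx: 0, 0.2565, 0.152, 0.106667…, 0.1935, 0.148833…, 0.145, 0.065833…, 0.05075… → R0 = 1.119083…
x·lx·mx: 0, 0.2565, 0.304, 0.32…, 0.774, 0.744167…, 0.87, 0.460833…, 0.406… → Σ = 4.1355…
T = 4.1355… / 1.119083… = 3.695435… → 3.695

3.695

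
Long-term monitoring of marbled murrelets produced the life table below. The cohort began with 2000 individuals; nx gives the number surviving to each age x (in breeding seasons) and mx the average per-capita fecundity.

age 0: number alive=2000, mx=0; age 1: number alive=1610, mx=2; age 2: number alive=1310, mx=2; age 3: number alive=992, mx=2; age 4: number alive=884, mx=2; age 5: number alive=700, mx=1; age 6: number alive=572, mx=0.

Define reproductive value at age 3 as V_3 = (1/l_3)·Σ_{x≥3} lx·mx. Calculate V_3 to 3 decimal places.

4.488

lx = nx/n0 = nx/2000: 1, 0.805, 0.655, 0.496, 0.442, 0.35, 0.286
lx·mx for x ≥ 3: 0.992, 0.884, 0.35, 0 → sum = 2.226
V_3 = 2.226 / l_3 = 2.226 / 0.496 = 4.487903… → 4.488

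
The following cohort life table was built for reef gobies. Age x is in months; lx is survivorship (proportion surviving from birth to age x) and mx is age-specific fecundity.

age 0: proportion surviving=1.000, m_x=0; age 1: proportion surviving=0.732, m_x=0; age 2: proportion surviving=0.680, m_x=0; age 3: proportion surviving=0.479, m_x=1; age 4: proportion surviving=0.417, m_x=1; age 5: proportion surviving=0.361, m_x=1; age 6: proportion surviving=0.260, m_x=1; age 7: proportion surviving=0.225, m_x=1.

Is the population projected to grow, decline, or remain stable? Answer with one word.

growing

R0 = Σ lx·mx = 0 + 0 + 0 + 0.479 + 0.417 + 0.361 + 0.26 + 0.225 = 1.742
R0 > 1, so the population is growing.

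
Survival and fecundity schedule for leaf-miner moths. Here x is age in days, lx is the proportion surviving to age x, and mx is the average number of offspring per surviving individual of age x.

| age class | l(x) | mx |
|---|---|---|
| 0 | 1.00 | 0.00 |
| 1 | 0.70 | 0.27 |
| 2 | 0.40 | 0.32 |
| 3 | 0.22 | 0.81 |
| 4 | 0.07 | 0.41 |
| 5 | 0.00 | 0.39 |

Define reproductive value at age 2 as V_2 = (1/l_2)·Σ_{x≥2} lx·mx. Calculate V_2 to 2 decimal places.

0.84

lx·mx for x ≥ 2: 0.128, 0.1782, 0.0287, 0 → sum = 0.3349
V_2 = 0.3349 / l_2 = 0.3349 / 0.4 = 0.83725 → 0.84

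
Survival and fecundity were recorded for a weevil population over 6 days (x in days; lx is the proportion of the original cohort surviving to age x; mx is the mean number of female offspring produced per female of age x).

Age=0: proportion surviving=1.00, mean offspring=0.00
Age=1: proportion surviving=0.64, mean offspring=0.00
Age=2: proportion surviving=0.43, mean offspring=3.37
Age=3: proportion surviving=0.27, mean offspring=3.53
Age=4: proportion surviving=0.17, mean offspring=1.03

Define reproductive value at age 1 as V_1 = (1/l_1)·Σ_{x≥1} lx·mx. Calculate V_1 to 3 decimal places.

lx·mx for x ≥ 1: 0, 1.4491, 0.9531, 0.1751 → sum = 2.5773
V_1 = 2.5773 / l_1 = 2.5773 / 0.64 = 4.027031… → 4.027

4.027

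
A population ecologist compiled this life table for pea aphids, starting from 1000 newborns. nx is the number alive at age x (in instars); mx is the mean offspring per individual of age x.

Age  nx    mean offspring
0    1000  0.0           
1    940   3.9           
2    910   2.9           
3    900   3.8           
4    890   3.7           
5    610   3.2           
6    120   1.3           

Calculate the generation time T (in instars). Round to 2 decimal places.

lx = nx/n0 = nx/1000: 1, 0.94, 0.91, 0.9, 0.89, 0.61, 0.12
lx·mx: 0, 3.666, 2.639, 3.42, 3.293, 1.952, 0.156 → R0 = 15.126
x·lx·mx: 0, 3.666, 5.278, 10.26, 13.172, 9.76, 0.936 → Σ = 43.072
T = 43.072 / 15.126 = 2.847547… → 2.85

2.85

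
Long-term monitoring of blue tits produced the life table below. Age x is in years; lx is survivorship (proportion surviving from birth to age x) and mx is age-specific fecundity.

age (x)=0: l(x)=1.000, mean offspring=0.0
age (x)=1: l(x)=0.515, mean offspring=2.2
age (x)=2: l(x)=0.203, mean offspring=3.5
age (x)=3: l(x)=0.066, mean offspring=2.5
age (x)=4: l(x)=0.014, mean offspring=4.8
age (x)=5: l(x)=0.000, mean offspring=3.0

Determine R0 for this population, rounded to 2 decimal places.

2.08

lx·mx by age: 0, 1.133, 0.7105, 0.165, 0.0672, 0
R0 = Σ lx·mx = 2.0757 → 2.08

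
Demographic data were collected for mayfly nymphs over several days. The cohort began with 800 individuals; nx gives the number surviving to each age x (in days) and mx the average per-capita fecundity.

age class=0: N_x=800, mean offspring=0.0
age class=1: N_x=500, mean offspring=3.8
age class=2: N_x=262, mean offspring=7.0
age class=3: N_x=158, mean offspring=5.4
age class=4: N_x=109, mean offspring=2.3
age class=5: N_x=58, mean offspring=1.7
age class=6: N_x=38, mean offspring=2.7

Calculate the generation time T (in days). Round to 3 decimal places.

2.032

lx = nx/n0 = nx/800: 1, 0.625, 0.3275, 0.1975, 0.13625, 0.0725, 0.0475
lx·mx: 0, 2.375, 2.2925, 1.0665, 0.313375, 0.12325, 0.12825 → R0 = 6.298875
x·lx·mx: 0, 2.375, 4.585, 3.1995, 1.2535, 0.61625, 0.7695 → Σ = 12.79875
T = 12.79875 / 6.298875 = 2.03191… → 2.032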